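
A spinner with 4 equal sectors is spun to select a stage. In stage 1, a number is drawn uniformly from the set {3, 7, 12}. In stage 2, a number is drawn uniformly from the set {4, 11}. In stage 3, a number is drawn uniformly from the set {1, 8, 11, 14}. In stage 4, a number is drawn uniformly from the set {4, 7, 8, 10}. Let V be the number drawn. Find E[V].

E[V | stage 1] = (3+7+12)/3 = 22/3.
E[V | stage 2] = (4+11)/2 = 15/2.
E[V | stage 3] = (1+8+11+14)/4 = 17/2.
E[V | stage 4] = (4+7+8+10)/4 = 29/4.
E[V] = (1/4)·(22/3) + (1/4)·(15/2) + (1/4)·(17/2) + (1/4)·(29/4) = 367/48.

367/48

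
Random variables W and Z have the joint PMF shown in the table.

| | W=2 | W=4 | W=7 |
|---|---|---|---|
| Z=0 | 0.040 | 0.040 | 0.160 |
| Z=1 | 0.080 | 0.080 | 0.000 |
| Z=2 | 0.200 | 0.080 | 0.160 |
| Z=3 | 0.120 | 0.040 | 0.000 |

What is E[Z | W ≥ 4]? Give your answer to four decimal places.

P(W ≥ 4) = 0.560.
Σ Z·P over the event = 0·(0.040) + 1·(0.080) + 2·(0.080) + 3·(0.040) + 0·(0.160) + 2·(0.160) = 0.680.
E[Z | W ≥ 4] = (0.680) / (0.560) = 1.2143.

1.2143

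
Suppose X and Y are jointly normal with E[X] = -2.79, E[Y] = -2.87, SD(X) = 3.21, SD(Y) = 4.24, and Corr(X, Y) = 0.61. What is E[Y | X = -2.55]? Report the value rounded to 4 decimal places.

For a bivariate normal, E[Y | X=x] = μ_Y + ρ·(σ_Y/σ_X)·(x − μ_X).
E[Y | X=-2.55] = -2.87 + (0.61)·(4.24/3.21)·(-2.55 − (-2.79)) = -2.87 + (0.80573)·(0.24) = -2.6766.

-2.6766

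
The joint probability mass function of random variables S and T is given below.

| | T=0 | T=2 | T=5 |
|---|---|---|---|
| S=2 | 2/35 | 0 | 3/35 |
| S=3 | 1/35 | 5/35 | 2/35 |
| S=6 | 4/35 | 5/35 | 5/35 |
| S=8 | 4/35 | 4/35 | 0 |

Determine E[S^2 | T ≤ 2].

898/25

P(T ≤ 2) = 5/7.
Σ S^2·P over the event = 4·(2/35) + 9·(1/35) + 9·(5/35) + 36·(4/35) + 36·(5/35) + 64·(4/35) + 64·(4/35) = 898/35.
E[S^2 | T ≤ 2] = (898/35) / (5/7) = 898/25.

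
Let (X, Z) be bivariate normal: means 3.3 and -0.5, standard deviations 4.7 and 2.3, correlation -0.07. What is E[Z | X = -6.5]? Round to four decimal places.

-0.1643

For a bivariate normal, E[Z | X=x] = μ_Z + ρ·(σ_Z/σ_X)·(x − μ_X).
E[Z | X=-6.5] = -0.5 + (-0.07)·(2.3/4.7)·(-6.5 − (3.3)) = -0.5 + (-0.034255)·(-9.8) = -0.1643.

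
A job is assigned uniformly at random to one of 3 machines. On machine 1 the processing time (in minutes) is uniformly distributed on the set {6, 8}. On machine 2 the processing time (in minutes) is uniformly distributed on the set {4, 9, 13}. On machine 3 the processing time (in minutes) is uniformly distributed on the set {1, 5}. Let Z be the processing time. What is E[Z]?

E[Z | machine 1] = (6+8)/2 = 7.
E[Z | machine 2] = (4+9+13)/3 = 26/3.
E[Z | machine 3] = (1+5)/2 = 3.
E[Z] = (1/3)·(7) + (1/3)·(26/3) + (1/3)·(3) = 56/9.

56/9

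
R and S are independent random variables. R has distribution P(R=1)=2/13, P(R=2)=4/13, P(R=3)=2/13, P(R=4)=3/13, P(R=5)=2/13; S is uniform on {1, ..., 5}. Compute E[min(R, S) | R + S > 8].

30/7

P(R + S > 8) = 7/65.
Summing min(R,S)·P(x,y) over outcomes with R + S > 8 gives 6/13.
E[min(R, S) | R + S > 8] = (6/13) / (7/65) = 30/7.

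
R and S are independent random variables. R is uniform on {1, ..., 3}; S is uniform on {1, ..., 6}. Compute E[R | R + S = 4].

2

Outcomes with R + S = 4: (1,3), (2,2), (3,1), each with probability 1/18.
E[R | R + S = 4] = (1 + 2 + 3) / 3 = 2.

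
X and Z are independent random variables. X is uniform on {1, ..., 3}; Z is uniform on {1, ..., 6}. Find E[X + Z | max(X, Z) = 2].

10/3

Outcomes with max(X, Z) = 2: (1,2), (2,1), (2,2), each with probability 1/18.
E[X + Z | max(X, Z) = 2] = (3 + 3 + 4) / 3 = 10/3.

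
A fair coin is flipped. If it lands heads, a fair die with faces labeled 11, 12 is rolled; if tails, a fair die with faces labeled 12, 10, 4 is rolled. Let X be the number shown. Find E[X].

E[X | heads] = (11+12)/2 = 23/2.
E[X | tails] = (12+10+4)/3 = 26/3.
By the law of total expectation,
E[X] = (1/2)·(23/2) + (1/2)·(26/3) = 121/12.

121/12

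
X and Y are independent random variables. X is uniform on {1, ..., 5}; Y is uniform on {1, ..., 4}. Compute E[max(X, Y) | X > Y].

Outcomes with X > Y: (2,1), (3,1), (3,2), (4,1), (4,2), (4,3), (5,1), (5,2), (5,3), (5,4), each with probability 1/20.
E[max(X, Y) | X > Y] = (2 + 3 + 3 + 4 + 4 + 4 + 5 + 5 + 5 + 5) / 10 = 4.

4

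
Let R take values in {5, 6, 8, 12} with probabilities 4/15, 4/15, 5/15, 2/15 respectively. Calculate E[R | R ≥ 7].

64/7

P(R ≥ 7) = 7/15.
Σ over the event: 8·1/3 + 12·2/15 = 64/15.
E[R | R ≥ 7] = (64/15) / (7/15) = 64/7.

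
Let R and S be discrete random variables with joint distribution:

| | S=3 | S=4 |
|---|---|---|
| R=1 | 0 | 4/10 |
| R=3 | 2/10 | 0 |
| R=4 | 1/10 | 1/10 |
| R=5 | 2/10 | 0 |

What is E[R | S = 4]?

P(S = 4) = 1/2.
Σ R·P over the event = 1·(4/10) + 4·(1/10) = 4/5.
E[R | S = 4] = (4/5) / (1/2) = 8/5.

8/5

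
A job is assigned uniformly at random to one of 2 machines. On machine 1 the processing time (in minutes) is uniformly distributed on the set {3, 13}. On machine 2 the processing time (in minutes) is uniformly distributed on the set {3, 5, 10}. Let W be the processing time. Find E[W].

7

E[W | machine 1] = (3+13)/2 = 8.
E[W | machine 2] = (3+5+10)/3 = 6.
E[W] = (1/2)·(8) + (1/2)·(6) = 7.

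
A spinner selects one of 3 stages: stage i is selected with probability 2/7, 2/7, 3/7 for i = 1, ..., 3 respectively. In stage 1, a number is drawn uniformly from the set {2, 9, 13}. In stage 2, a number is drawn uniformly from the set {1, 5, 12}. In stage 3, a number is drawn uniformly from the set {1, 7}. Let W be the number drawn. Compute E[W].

40/7

E[W | stage 1] = (2+9+13)/3 = 8.
E[W | stage 2] = (1+5+12)/3 = 6.
E[W | stage 3] = (1+7)/2 = 4.
E[W] = (2/7)·(8) + (2/7)·(6) + (3/7)·(4) = 40/7.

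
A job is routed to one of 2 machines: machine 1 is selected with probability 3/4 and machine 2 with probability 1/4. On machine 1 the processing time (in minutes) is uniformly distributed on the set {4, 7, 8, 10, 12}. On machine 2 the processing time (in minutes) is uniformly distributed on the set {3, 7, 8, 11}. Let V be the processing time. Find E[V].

637/80

E[V | machine 1] = (4+7+8+10+12)/5 = 41/5.
E[V | machine 2] = (3+7+8+11)/4 = 29/4.
By the law of total expectation,
E[V] = (3/4)·(41/5) + (1/4)·(29/4) = 637/80.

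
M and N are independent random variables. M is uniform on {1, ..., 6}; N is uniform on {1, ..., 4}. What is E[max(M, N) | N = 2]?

11/3

P(N = 2) = 1/4.
Summing max(M,N)·P(x,y) over outcomes with N = 2 gives 11/12.
E[max(M, N) | N = 2] = (11/12) / (1/4) = 11/3.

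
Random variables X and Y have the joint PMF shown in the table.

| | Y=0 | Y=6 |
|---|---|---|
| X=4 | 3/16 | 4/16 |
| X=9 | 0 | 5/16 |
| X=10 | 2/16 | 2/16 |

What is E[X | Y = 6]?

P(Y = 6) = 11/16.
Σ X·P over the event = 4·(4/16) + 9·(5/16) + 10·(2/16) = 81/16.
E[X | Y = 6] = (81/16) / (11/16) = 81/11.

81/11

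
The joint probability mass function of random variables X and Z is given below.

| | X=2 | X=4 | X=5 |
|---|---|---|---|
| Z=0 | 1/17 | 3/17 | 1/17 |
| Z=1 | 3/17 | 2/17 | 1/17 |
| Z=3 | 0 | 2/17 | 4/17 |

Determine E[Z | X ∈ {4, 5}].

P(X ∈ {4, 5}) = 13/17.
Summing Z·P(X=x,Z=y) over the conditioning event gives 21/17.
E[Z | X ∈ {4, 5}] = (21/17) / (13/17) = 21/13.

21/13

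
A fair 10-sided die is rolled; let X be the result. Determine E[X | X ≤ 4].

Given X ≤ 4, X is equally likely to be any of {1, 2, 3, 4}.
E[X | X ≤ 4] = (1 + 2 + 3 + 4) / 4 = 5/2.

5/2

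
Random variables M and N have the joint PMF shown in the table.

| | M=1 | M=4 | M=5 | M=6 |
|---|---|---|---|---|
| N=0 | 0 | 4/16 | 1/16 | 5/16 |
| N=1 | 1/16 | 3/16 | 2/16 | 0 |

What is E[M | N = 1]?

23/6

P(N = 1) = 3/8.
Σ M·P over the event = 1·(1/16) + 4·(3/16) + 5·(2/16) = 23/16.
E[M | N = 1] = (23/16) / (3/8) = 23/6.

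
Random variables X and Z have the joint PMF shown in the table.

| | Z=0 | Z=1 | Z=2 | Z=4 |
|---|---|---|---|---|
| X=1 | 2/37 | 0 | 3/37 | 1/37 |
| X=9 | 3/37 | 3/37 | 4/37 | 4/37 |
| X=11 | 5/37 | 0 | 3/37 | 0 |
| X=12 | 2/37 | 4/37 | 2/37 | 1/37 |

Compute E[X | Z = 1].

P(Z = 1) = 7/37.
Σ X·P over the event = 9·(3/37) + 12·(4/37) = 75/37.
E[X | Z = 1] = (75/37) / (7/37) = 75/7.

75/7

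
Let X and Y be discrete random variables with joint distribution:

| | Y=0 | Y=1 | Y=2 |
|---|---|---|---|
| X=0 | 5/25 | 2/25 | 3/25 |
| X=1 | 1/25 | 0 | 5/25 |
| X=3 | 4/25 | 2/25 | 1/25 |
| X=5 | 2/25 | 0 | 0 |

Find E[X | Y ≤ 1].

29/16

P(Y ≤ 1) = 16/25.
Σ X·P over the event = 0·(5/25) + 0·(2/25) + 1·(1/25) + 3·(4/25) + 3·(2/25) + 5·(2/25) = 29/25.
E[X | Y ≤ 1] = (29/25) / (16/25) = 29/16.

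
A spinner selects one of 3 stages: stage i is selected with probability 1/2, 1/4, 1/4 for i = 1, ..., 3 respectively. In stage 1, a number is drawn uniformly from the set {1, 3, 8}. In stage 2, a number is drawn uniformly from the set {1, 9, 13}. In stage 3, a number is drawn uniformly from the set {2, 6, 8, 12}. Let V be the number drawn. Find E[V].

17/3

E[V | stage 1] = (1+3+8)/3 = 4.
E[V | stage 2] = (1+9+13)/3 = 23/3.
E[V | stage 3] = (2+6+8+12)/4 = 7.
By the law of total expectation,
E[V] = (1/2)·(4) + (1/4)·(23/3) + (1/4)·(7) = 17/3.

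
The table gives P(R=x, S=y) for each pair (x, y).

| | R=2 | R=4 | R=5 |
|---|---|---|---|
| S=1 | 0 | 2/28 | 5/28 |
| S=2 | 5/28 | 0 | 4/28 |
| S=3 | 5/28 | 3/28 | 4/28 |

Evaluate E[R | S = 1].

33/7

P(S = 1) = 1/4.
Σ R·P over the event = 4·(2/28) + 5·(5/28) = 33/28.
E[R | S = 1] = (33/28) / (1/4) = 33/7.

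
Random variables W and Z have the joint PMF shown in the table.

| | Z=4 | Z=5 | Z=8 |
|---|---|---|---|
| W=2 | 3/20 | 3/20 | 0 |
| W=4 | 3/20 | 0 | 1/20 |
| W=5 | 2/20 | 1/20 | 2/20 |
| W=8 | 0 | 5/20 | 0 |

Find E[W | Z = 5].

P(Z = 5) = 9/20.
Σ W·P over the event = 2·(3/20) + 5·(1/20) + 8·(5/20) = 51/20.
E[W | Z = 5] = (51/20) / (9/20) = 17/3.

17/3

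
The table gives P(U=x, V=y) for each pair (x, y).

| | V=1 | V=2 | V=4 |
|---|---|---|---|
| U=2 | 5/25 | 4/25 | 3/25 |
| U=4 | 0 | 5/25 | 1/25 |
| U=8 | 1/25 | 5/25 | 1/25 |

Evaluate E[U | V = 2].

34/7

P(V = 2) = 14/25.
Σ U·P over the event = 2·(4/25) + 4·(5/25) + 8·(5/25) = 68/25.
E[U | V = 2] = (68/25) / (14/25) = 34/7.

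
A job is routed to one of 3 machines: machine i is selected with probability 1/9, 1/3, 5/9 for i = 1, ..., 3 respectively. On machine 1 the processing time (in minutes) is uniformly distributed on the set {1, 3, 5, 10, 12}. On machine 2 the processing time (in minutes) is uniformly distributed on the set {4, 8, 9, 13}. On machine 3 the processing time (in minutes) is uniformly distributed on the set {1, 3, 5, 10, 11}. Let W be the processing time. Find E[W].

617/90

E[W | machine 1] = (1+3+5+10+12)/5 = 31/5.
E[W | machine 2] = (4+8+9+13)/4 = 17/2.
E[W | machine 3] = (1+3+5+10+11)/5 = 6.
By the law of total expectation,
E[W] = (1/9)·(31/5) + (1/3)·(17/2) + (5/9)·(6) = 617/90.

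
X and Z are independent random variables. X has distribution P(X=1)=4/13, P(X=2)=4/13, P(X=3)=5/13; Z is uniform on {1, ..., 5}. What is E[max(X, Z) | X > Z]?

19/7

P(X > Z) = 14/65.
Summing max(X,Z)·P(x,y) over outcomes with X > Z gives 38/65.
E[max(X, Z) | X > Z] = (38/65) / (14/65) = 19/7.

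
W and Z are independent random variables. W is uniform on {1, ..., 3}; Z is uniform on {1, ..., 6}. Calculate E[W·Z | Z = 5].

10

P(Z = 5) = 1/6.
Summing WZ·P(x,y) over outcomes with Z = 5 gives 5/3.
E[W·Z | Z = 5] = (5/3) / (1/6) = 10.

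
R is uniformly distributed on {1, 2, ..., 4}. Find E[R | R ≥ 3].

Given R ≥ 3, R is equally likely to be any of {3, 4}.
E[R | R ≥ 3] = (3 + 4) / 2 = 7/2.

7/2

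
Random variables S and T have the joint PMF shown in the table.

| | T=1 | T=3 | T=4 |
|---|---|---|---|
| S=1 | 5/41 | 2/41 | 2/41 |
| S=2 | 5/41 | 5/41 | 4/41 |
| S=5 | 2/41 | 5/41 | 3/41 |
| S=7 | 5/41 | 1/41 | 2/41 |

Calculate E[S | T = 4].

39/11

P(T = 4) = 11/41.
Summing S·P(S=x,T=y) over the conditioning event gives 39/41.
E[S | T = 4] = (39/41) / (11/41) = 39/11.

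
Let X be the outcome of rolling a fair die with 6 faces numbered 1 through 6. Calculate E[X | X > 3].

5

Given X > 3, X is equally likely to be any of {4, 5, 6}.
E[X | X > 3] = (4 + 5 + 6) / 3 = 5.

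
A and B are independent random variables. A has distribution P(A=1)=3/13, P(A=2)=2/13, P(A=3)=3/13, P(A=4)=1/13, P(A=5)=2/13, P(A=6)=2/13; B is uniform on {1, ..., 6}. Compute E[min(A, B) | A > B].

P(A > B) = 29/78.
Summing min(A,B)·P(x,y) over outcomes with A > B gives 67/78.
E[min(A, B) | A > B] = (67/78) / (29/78) = 67/29.

67/29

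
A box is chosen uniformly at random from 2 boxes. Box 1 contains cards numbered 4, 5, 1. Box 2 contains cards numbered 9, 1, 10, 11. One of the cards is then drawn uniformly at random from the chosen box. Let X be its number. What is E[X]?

133/24

E[X | box 1] = (4+5+1)/3 = 10/3.
E[X | box 2] = (9+1+10+11)/4 = 31/4.
By the law of total expectation,
E[X] = (1/2)·(10/3) + (1/2)·(31/4) = 133/24.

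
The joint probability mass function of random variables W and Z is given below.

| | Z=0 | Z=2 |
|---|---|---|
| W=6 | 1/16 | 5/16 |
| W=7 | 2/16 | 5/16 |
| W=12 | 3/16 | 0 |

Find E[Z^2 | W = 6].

10/3

P(W = 6) = 3/8.
Summing Z^2·P(W=x,Z=y) over the conditioning event gives 5/4.
E[Z^2 | W = 6] = (5/4) / (3/8) = 10/3.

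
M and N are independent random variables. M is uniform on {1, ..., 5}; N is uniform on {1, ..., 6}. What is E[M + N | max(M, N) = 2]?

Outcomes with max(M, N) = 2: (1,2), (2,1), (2,2), each with probability 1/30.
E[M + N | max(M, N) = 2] = (3 + 3 + 4) / 3 = 10/3.

10/3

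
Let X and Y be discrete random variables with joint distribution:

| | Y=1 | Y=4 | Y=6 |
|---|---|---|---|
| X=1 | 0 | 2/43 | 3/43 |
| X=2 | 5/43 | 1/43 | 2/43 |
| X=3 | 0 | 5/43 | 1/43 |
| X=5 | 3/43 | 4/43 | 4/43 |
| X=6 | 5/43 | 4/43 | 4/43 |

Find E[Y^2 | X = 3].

P(X = 3) = 6/43.
Σ Y^2·P over the event = 16·(5/43) + 36·(1/43) = 116/43.
E[Y^2 | X = 3] = (116/43) / (6/43) = 58/3.

58/3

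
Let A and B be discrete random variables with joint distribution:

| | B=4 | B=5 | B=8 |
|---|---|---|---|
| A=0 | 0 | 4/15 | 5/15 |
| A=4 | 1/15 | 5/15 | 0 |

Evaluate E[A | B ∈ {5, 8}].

P(B ∈ {5, 8}) = 14/15.
Σ A·P over the event = 0·(4/15) + 0·(5/15) + 4·(5/15) = 4/3.
E[A | B ∈ {5, 8}] = (4/3) / (14/15) = 10/7.

10/7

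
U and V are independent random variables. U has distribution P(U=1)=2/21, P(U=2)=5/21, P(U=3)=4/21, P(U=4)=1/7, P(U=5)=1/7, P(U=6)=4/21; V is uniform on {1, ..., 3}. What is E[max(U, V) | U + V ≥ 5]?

P(U + V ≥ 5) = 43/63.
Summing max(U,V)·P(x,y) over outcomes with U + V ≥ 5 gives 64/21.
E[max(U, V) | U + V ≥ 5] = (64/21) / (43/63) = 192/43.

192/43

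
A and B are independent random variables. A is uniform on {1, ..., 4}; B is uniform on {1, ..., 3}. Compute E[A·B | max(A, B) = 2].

Outcomes with max(A, B) = 2: (1,2), (2,1), (2,2), each with probability 1/12.
E[A·B | max(A, B) = 2] = (2 + 2 + 4) / 3 = 8/3.

8/3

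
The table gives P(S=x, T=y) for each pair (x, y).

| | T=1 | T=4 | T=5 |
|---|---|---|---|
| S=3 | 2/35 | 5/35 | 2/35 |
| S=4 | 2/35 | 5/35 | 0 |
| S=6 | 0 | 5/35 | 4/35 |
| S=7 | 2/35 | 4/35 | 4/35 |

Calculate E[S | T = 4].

P(T = 4) = 19/35.
Σ S·P over the event = 3·(5/35) + 4·(5/35) + 6·(5/35) + 7·(4/35) = 93/35.
E[S | T = 4] = (93/35) / (19/35) = 93/19.

93/19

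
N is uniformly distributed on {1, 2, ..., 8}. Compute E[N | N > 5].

Given N > 5, N is equally likely to be any of {6, 7, 8}.
E[N | N > 5] = (6 + 7 + 8) / 3 = 7.

7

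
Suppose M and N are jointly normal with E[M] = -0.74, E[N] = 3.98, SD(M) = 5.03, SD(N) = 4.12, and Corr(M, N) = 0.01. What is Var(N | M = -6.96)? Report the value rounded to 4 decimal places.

16.9727

The conditional variance in a bivariate normal is σ_N²(1 − ρ²), independent of x.
Var(N | M=-6.96) = (4.12)²·(1 − (0.01)²) = 16.9744·0.9999 = 16.9727.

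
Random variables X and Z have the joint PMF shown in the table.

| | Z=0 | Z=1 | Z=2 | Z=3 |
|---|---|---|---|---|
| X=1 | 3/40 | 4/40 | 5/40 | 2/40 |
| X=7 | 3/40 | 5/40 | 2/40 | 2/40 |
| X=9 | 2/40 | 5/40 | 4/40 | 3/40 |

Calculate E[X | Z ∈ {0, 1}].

63/11

P(Z ∈ {0, 1}) = 11/20.
Σ X·P over the event = 1·(3/40) + 1·(4/40) + 7·(3/40) + 7·(5/40) + 9·(2/40) + 9·(5/40) = 63/20.
E[X | Z ∈ {0, 1}] = (63/20) / (11/20) = 63/11.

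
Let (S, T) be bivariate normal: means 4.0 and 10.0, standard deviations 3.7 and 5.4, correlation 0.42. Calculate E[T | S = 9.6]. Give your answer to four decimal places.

For a bivariate normal, E[T | S=x] = μ_T + ρ·(σ_T/σ_S)·(x − μ_S).
E[T | S=9.6] = 10.0 + (0.42)·(5.4/3.7)·(9.6 − (4.0)) = 10.0 + (0.61297)·(5.6) = 13.4326.

13.4326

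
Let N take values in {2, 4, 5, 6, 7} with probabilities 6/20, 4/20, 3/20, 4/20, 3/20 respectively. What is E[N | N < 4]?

P(N < 4) = 3/10.
Σ over the event: 2·3/10 = 3/5.
E[N | N < 4] = (3/5) / (3/10) = 2.

2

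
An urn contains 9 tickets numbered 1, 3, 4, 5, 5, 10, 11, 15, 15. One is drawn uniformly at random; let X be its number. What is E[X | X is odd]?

P(X is odd) = 7/9.
Σ over the event: 1·1/9 + 3·1/9 + 5·2/9 + 11·1/9 + 15·2/9 = 55/9.
E[X | X is odd] = (55/9) / (7/9) = 55/7.

55/7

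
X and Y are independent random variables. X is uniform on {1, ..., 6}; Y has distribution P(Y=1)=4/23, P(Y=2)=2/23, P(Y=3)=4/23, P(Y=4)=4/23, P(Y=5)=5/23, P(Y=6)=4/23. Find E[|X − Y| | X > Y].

121/53

P(X > Y) = 53/138.
Summing |X−Y|·P(x,y) over outcomes with X > Y gives 121/138.
E[|X − Y| | X > Y] = (121/138) / (53/138) = 121/53.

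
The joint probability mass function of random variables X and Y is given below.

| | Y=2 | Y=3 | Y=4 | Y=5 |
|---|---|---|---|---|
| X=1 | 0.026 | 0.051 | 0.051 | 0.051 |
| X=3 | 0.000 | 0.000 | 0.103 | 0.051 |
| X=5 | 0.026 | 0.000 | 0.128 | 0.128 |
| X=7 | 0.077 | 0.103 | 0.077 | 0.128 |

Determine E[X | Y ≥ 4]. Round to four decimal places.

4.5732

P(Y ≥ 4) = 0.717.
Σ X·P over the event = 1·(0.051) + 1·(0.051) + 3·(0.103) + 3·(0.051) + 5·(0.128) + 5·(0.128) + 7·(0.077) + 7·(0.128) = 3.279.
E[X | Y ≥ 4] = (3.279) / (0.717) = 4.5732.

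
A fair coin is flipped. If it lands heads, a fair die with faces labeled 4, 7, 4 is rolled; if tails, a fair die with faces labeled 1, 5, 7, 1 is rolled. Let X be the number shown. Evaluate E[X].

17/4

E[X | heads] = (4+7+4)/3 = 5.
E[X | tails] = (1+5+7+1)/4 = 7/2.
By the law of total expectation,
E[X] = (1/2)·(5) + (1/2)·(7/2) = 17/4.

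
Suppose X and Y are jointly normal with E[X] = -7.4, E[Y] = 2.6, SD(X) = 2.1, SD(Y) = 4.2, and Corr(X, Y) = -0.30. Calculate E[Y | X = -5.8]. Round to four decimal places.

The regression of Y on X has slope ρ·σ_Y/σ_X and passes through (μ_X, μ_Y).
E[Y | X=-5.8] = 2.6 + (-0.30)·(4.2/2.1)·(-5.8 − (-7.4)) = 2.6 + (-0.6)·(1.6) = 1.6400.

1.6400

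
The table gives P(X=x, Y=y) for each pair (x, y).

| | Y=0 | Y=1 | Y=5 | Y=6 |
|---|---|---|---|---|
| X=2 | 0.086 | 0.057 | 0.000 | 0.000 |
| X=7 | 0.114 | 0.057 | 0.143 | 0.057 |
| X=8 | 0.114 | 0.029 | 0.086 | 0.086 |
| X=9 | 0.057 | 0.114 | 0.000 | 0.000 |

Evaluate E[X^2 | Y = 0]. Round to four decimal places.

48.0943

P(Y = 0) = 0.371.
Summing X^2·P(X=x,Y=y) over the conditioning event gives 17.843.
E[X^2 | Y = 0] = (17.843) / (0.371) = 48.0943.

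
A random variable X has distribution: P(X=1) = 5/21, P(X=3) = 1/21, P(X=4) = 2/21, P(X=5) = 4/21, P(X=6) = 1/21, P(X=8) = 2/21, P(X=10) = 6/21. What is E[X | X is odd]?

14/5

P(X is odd) = 10/21.
Σ over the event: 1·5/21 + 3·1/21 + 5·4/21 = 4/3.
E[X | X is odd] = (4/3) / (10/21) = 14/5.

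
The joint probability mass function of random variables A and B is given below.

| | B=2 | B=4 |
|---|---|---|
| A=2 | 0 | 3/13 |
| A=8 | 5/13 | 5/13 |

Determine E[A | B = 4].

23/4

P(B = 4) = 8/13.
Σ A·P over the event = 2·(3/13) + 8·(5/13) = 46/13.
E[A | B = 4] = (46/13) / (8/13) = 23/4.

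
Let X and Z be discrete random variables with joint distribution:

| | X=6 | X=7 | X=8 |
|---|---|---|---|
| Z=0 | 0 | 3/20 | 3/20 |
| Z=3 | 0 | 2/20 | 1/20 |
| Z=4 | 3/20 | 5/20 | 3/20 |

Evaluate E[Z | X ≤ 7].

38/13

P(X ≤ 7) = 13/20.
Σ Z·P over the event = 4·(3/20) + 0·(3/20) + 3·(2/20) + 4·(5/20) = 19/10.
E[Z | X ≤ 7] = (19/10) / (13/20) = 38/13.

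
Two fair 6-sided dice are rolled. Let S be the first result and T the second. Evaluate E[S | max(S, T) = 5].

Outcomes with max(S, T) = 5: (1,5), (2,5), (3,5), (4,5), (5,1), (5,2), (5,3), (5,4), (5,5), each with probability 1/36.
E[S | max(S, T) = 5] = (1 + 2 + 3 + 4 + 5 + 5 + 5 + 5 + 5) / 9 = 35/9.

35/9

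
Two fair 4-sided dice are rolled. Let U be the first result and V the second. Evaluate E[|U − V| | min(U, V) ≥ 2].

P(min(U, V) ≥ 2) = 9/16.
Summing |U−V|·P(x,y) over outcomes with min(U, V) ≥ 2 gives 1/2.
E[|U − V| | min(U, V) ≥ 2] = (1/2) / (9/16) = 8/9.

8/9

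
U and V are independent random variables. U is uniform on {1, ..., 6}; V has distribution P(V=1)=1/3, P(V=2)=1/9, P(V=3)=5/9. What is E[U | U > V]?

9/2

P(U > V) = 17/27.
Summing U·P(x,y) over outcomes with U > V gives 17/6.
E[U | U > V] = (17/6) / (17/27) = 9/2.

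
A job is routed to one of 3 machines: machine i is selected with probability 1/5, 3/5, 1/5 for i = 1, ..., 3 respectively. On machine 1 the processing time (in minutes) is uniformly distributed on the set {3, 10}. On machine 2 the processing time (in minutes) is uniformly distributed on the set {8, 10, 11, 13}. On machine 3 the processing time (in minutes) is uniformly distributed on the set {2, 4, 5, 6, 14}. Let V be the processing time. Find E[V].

E[V | machine 1] = (3+10)/2 = 13/2.
E[V | machine 2] = (8+10+11+13)/4 = 21/2.
E[V | machine 3] = (2+4+5+6+14)/5 = 31/5.
E[V] = (1/5)·(13/2) + (3/5)·(21/2) + (1/5)·(31/5) = 221/25.

221/25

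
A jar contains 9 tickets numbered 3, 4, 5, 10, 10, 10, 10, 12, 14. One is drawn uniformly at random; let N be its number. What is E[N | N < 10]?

P(N < 10) = 1/3.
Σ over the event: 3·1/9 + 4·1/9 + 5·1/9 = 4/3.
E[N | N < 10] = (4/3) / (1/3) = 4.

4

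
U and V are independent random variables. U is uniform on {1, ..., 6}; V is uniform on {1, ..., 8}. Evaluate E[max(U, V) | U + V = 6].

21/5

Outcomes with U + V = 6: (1,5), (2,4), (3,3), (4,2), (5,1), each with probability 1/48.
E[max(U, V) | U + V = 6] = (5 + 4 + 3 + 4 + 5) / 5 = 21/5.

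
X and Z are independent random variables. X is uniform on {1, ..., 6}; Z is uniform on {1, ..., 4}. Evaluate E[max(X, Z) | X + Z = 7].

Outcomes with X + Z = 7: (3,4), (4,3), (5,2), (6,1), each with probability 1/24.
E[max(X, Z) | X + Z = 7] = (4 + 4 + 5 + 6) / 4 = 19/4.

19/4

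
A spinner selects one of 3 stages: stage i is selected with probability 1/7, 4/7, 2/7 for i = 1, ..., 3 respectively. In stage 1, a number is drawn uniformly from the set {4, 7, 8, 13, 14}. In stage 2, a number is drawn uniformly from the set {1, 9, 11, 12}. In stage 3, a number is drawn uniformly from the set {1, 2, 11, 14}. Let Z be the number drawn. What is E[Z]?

E[Z | stage 1] = (4+7+8+13+14)/5 = 46/5.
E[Z | stage 2] = (1+9+11+12)/4 = 33/4.
E[Z | stage 3] = (1+2+11+14)/4 = 7.
E[Z] = (1/7)·(46/5) + (4/7)·(33/4) + (2/7)·(7) = 281/35.

281/35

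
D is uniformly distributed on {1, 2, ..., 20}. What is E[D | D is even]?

11

Given D is even, D is equally likely to be any of {2, 4, 6, 8, 10, 12, 14, 16, 18, 20}.
E[D | D is even] = (2 + 4 + 6 + 8 + 10 + 12 + 14 + 16 + 18 + 20) / 10 = 11.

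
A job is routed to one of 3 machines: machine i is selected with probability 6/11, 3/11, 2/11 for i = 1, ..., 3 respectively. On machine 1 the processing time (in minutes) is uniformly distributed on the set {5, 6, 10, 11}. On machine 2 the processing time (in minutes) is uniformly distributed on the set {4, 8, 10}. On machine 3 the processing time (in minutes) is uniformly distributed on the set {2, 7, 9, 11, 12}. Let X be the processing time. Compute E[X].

E[X | machine 1] = (5+6+10+11)/4 = 8.
E[X | machine 2] = (4+8+10)/3 = 22/3.
E[X | machine 3] = (2+7+9+11+12)/5 = 41/5.
By the law of total expectation,
E[X] = (6/11)·(8) + (3/11)·(22/3) + (2/11)·(41/5) = 432/55.

432/55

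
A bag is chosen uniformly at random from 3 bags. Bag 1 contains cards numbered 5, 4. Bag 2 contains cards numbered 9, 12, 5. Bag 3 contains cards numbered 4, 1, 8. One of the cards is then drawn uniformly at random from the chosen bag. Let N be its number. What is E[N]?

E[N | bag 1] = (5+4)/2 = 9/2.
E[N | bag 2] = (9+12+5)/3 = 26/3.
E[N | bag 3] = (4+1+8)/3 = 13/3.
By the law of total expectation,
E[N] = (1/3)·(9/2) + (1/3)·(26/3) + (1/3)·(13/3) = 35/6.

35/6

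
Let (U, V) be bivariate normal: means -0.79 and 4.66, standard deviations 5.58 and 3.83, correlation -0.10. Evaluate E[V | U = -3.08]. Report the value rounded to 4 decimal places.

The regression of V on U has slope ρ·σ_V/σ_U and passes through (μ_U, μ_V).
E[V | U=-3.08] = 4.66 + (-0.10)·(3.83/5.58)·(-3.08 − (-0.79)) = 4.66 + (-0.068638)·(-2.29) = 4.8172.

4.8172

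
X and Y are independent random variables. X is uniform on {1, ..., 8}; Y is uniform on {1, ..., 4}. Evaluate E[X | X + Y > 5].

P(X + Y > 5) = 11/16.
Summing X·P(x,y) over outcomes with X + Y > 5 gives 31/8.
E[X | X + Y > 5] = (31/8) / (11/16) = 62/11.

62/11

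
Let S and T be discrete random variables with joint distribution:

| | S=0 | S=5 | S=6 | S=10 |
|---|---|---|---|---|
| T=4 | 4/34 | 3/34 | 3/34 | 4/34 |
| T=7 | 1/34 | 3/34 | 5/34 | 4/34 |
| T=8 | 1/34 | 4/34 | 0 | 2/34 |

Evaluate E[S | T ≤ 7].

P(T ≤ 7) = 27/34.
Σ S·P over the event = 0·(4/34) + 0·(1/34) + 5·(3/34) + 5·(3/34) + 6·(3/34) + 6·(5/34) + 10·(4/34) + 10·(4/34) = 79/17.
E[S | T ≤ 7] = (79/17) / (27/34) = 158/27.

158/27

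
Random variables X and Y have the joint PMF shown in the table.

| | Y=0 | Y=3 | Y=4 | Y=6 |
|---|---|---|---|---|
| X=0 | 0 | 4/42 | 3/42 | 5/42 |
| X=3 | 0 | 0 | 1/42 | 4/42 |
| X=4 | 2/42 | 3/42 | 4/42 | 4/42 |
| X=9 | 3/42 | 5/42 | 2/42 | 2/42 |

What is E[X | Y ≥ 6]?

46/15

P(Y ≥ 6) = 5/14.
Σ X·P over the event = 0·(5/42) + 3·(4/42) + 4·(4/42) + 9·(2/42) = 23/21.
E[X | Y ≥ 6] = (23/21) / (5/14) = 46/15.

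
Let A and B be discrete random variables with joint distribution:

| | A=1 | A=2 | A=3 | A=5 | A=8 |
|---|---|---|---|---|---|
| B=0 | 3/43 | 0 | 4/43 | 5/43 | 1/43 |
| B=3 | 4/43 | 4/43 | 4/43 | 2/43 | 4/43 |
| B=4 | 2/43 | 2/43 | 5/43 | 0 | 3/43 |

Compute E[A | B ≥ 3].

37/10

P(B ≥ 3) = 30/43.
Summing A·P(A=x,B=y) over the conditioning event gives 111/43.
E[A | B ≥ 3] = (111/43) / (30/43) = 37/10.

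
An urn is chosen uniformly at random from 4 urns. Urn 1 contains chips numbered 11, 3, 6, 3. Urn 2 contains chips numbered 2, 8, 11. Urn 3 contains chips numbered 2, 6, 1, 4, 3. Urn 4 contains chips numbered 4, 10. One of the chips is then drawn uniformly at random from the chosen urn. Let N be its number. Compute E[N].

E[N | urn 1] = (11+3+6+3)/4 = 23/4.
E[N | urn 2] = (2+8+11)/3 = 7.
E[N | urn 3] = (2+6+1+4+3)/5 = 16/5.
E[N | urn 4] = (4+10)/2 = 7.
E[N] = (1/4)·(23/4) + (1/4)·(7) + (1/4)·(16/5) + (1/4)·(7) = 459/80.

459/80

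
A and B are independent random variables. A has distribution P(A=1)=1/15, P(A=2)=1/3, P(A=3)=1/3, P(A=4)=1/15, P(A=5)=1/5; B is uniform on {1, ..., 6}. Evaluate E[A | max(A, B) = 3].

P(max(A, B) = 3) = 7/30.
Summing A·P(x,y) over outcomes with max(A, B) = 3 gives 28/45.
E[A | max(A, B) = 3] = (28/45) / (7/30) = 8/3.

8/3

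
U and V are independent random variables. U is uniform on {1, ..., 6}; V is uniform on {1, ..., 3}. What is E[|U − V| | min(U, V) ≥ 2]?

17/10

Outcomes with min(U, V) ≥ 2: (2,2), (2,3), (3,2), (3,3), (4,2), (4,3), (5,2), (5,3), (6,2), (6,3), each with probability 1/18.
E[|U − V| | min(U, V) ≥ 2] = (0 + 1 + 1 + 0 + 2 + 1 + 3 + 2 + 4 + 3) / 10 = 17/10.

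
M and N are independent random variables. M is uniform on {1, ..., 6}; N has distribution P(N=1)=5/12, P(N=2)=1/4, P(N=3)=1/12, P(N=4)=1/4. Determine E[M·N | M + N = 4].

P(M + N = 4) = 1/8.
Summing MN·P(x,y) over outcomes with M + N = 4 gives 5/12.
E[M·N | M + N = 4] = (5/12) / (1/8) = 10/3.

10/3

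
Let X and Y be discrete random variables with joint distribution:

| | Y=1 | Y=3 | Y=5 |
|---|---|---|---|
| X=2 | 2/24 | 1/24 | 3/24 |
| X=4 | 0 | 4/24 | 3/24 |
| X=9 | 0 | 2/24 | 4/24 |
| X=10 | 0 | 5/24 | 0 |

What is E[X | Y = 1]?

P(Y = 1) = 1/12.
Σ X·P over the event = 2·(2/24) = 1/6.
E[X | Y = 1] = (1/6) / (1/12) = 2.

2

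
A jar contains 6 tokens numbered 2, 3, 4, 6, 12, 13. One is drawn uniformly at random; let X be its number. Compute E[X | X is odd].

P(X is odd) = 1/3.
Σ over the event: 3·1/6 + 13·1/6 = 8/3.
E[X | X is odd] = (8/3) / (1/3) = 8.

8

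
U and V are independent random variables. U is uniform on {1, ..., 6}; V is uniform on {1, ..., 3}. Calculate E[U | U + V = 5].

3

Outcomes with U + V = 5: (2,3), (3,2), (4,1), each with probability 1/18.
E[U | U + V = 5] = (2 + 3 + 4) / 3 = 3.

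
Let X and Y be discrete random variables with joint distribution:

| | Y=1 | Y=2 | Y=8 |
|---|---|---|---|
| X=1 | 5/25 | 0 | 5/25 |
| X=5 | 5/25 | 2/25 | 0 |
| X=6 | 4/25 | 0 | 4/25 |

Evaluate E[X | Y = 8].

29/9

P(Y = 8) = 9/25.
Σ X·P over the event = 1·(5/25) + 6·(4/25) = 29/25.
E[X | Y = 8] = (29/25) / (9/25) = 29/9.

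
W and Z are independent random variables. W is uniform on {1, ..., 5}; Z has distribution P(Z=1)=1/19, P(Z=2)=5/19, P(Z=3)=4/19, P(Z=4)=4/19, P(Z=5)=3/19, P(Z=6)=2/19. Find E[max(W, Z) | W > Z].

130/31

P(W > Z) = 31/95.
Summing max(W,Z)·P(x,y) over outcomes with W > Z gives 26/19.
E[max(W, Z) | W > Z] = (26/19) / (31/95) = 130/31.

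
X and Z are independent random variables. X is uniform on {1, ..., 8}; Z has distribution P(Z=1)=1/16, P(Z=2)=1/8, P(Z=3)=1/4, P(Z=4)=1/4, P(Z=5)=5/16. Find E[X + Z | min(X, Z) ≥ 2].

P(min(X, Z) ≥ 2) = 105/128.
Summing (X+Z)·P(x,y) over outcomes with min(X, Z) ≥ 2 gives 231/32.
E[X + Z | min(X, Z) ≥ 2] = (231/32) / (105/128) = 44/5.

44/5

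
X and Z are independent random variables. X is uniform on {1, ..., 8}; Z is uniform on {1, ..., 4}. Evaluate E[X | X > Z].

P(X > Z) = 11/16.
Summing X·P(x,y) over outcomes with X > Z gives 31/8.
E[X | X > Z] = (31/8) / (11/16) = 62/11.

62/11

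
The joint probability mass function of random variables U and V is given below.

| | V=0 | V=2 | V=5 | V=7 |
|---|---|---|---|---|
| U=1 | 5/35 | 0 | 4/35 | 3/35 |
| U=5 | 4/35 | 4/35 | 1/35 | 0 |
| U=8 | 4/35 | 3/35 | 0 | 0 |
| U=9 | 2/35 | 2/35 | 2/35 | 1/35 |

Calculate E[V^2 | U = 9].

107/7

P(U = 9) = 1/5.
Σ V^2·P over the event = 0·(2/35) + 4·(2/35) + 25·(2/35) + 49·(1/35) = 107/35.
E[V^2 | U = 9] = (107/35) / (1/5) = 107/7.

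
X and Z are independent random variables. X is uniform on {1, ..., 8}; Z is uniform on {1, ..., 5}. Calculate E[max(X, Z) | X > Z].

P(X > Z) = 5/8.
Summing max(X,Z)·P(x,y) over outcomes with X > Z gives 29/8.
E[max(X, Z) | X > Z] = (29/8) / (5/8) = 29/5.

29/5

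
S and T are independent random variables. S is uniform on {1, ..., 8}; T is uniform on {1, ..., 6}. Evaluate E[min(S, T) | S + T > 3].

P(S + T > 3) = 15/16.
Summing min(S,T)·P(x,y) over outcomes with S + T > 3 gives 65/24.
E[min(S, T) | S + T > 3] = (65/24) / (15/16) = 26/9.

26/9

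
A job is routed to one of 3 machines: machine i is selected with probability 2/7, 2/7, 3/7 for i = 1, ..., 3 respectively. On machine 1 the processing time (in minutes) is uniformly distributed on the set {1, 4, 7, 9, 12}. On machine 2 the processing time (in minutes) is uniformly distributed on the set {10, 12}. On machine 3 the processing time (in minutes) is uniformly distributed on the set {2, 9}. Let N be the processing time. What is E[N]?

517/70

E[N | machine 1] = (1+4+7+9+12)/5 = 33/5.
E[N | machine 2] = (10+12)/2 = 11.
E[N | machine 3] = (2+9)/2 = 11/2.
E[N] = (2/7)·(33/5) + (2/7)·(11) + (3/7)·(11/2) = 517/70.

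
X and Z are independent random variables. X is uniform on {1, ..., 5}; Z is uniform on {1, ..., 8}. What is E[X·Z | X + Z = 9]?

P(X + Z = 9) = 1/8.
Summing XZ·P(x,y) over outcomes with X + Z = 9 gives 2.
E[X·Z | X + Z = 9] = (2) / (1/8) = 16.

16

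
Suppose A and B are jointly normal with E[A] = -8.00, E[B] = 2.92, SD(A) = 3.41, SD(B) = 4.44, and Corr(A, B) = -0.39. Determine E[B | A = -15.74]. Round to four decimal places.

6.8504

The regression of B on A has slope ρ·σ_B/σ_A and passes through (μ_A, μ_B).
E[B | A=-15.74] = 2.92 + (-0.39)·(4.44/3.41)·(-15.74 − (-8.00)) = 2.92 + (-0.5078)·(-7.74) = 6.8504.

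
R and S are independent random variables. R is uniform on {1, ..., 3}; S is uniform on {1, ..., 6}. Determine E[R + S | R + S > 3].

91/15

P(R + S > 3) = 5/6.
Summing (R+S)·P(x,y) over outcomes with R + S > 3 gives 91/18.
E[R + S | R + S > 3] = (91/18) / (5/6) = 91/15.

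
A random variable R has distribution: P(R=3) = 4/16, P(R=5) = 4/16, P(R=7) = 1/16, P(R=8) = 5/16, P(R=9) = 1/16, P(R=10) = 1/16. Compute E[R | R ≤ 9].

88/15

P(R ≤ 9) = 15/16.
Σ over the event: 3·1/4 + 5·1/4 + 7·1/16 + 8·5/16 + 9·1/16 = 11/2.
E[R | R ≤ 9] = (11/2) / (15/16) = 88/15.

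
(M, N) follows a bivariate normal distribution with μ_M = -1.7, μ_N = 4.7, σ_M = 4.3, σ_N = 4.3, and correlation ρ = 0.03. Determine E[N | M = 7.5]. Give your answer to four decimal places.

4.9760

The regression of N on M has slope ρ·σ_N/σ_M and passes through (μ_M, μ_N).
E[N | M=7.5] = 4.7 + (0.03)·(4.3/4.3)·(7.5 − (-1.7)) = 4.7 + (0.03)·(9.2) = 4.9760.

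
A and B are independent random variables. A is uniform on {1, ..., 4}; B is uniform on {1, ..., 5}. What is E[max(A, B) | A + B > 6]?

Outcomes with A + B > 6: (2,5), (3,4), (3,5), (4,3), (4,4), (4,5), each with probability 1/20.
E[max(A, B) | A + B > 6] = (5 + 4 + 5 + 4 + 4 + 5) / 6 = 9/2.

9/2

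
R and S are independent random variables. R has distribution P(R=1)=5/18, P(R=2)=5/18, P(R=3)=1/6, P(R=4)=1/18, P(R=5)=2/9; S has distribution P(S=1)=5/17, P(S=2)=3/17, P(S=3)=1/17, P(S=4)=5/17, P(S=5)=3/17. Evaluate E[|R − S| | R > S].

P(R > S) = 19/51.
Summing |R−S|·P(x,y) over outcomes with R > S gives 115/153.
E[|R − S| | R > S] = (115/153) / (19/51) = 115/57.

115/57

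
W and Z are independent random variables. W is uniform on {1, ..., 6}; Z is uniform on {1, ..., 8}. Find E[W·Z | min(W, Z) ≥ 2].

20

P(min(W, Z) ≥ 2) = 35/48.
Summing WZ·P(x,y) over outcomes with min(W, Z) ≥ 2 gives 175/12.
E[W·Z | min(W, Z) ≥ 2] = (175/12) / (35/48) = 20.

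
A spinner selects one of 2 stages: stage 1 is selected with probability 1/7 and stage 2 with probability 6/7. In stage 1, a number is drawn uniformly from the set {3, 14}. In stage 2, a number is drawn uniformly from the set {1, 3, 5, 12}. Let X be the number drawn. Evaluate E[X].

40/7

E[X | stage 1] = (3+14)/2 = 17/2.
E[X | stage 2] = (1+3+5+12)/4 = 21/4.
By the law of total expectation,
E[X] = (1/7)·(17/2) + (6/7)·(21/4) = 40/7.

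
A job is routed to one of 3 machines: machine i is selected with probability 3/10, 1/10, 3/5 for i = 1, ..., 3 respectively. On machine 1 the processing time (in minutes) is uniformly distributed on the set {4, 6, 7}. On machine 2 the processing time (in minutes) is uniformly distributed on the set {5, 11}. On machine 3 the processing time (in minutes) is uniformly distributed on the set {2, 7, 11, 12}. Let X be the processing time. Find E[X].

73/10

E[X | machine 1] = (4+6+7)/3 = 17/3.
E[X | machine 2] = (5+11)/2 = 8.
E[X | machine 3] = (2+7+11+12)/4 = 8.
E[X] = (3/10)·(17/3) + (1/10)·(8) + (3/5)·(8) = 73/10.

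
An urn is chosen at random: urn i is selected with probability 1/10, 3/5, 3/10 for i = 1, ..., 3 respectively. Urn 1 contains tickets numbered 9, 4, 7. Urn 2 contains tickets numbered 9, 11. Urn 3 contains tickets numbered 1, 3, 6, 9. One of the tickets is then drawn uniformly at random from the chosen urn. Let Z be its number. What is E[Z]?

971/120

E[Z | urn 1] = (9+4+7)/3 = 20/3.
E[Z | urn 2] = (9+11)/2 = 10.
E[Z | urn 3] = (1+3+6+9)/4 = 19/4.
E[Z] = (1/10)·(20/3) + (3/5)·(10) + (3/10)·(19/4) = 971/120.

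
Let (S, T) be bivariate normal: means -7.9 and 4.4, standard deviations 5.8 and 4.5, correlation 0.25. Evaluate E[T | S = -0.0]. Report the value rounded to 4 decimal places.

5.9323

The regression of T on S has slope ρ·σ_T/σ_S and passes through (μ_S, μ_T).
E[T | S=-0.0] = 4.4 + (0.25)·(4.5/5.8)·(-0.0 − (-7.9)) = 4.4 + (0.193966)·(7.9) = 5.9323.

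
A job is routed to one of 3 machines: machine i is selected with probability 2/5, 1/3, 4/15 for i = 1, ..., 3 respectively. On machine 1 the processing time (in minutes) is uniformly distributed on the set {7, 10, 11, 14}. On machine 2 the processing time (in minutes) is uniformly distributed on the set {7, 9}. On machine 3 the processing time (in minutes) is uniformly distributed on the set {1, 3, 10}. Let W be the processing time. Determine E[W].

E[W | machine 1] = (7+10+11+14)/4 = 21/2.
E[W | machine 2] = (7+9)/2 = 8.
E[W | machine 3] = (1+3+10)/3 = 14/3.
E[W] = (2/5)·(21/2) + (1/3)·(8) + (4/15)·(14/3) = 73/9.

73/9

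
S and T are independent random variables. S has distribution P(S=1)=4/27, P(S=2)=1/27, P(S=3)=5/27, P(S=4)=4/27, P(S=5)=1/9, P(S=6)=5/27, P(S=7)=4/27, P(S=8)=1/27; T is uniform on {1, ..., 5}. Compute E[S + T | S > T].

P(S > T) = 17/27.
Summing (S+T)·P(x,y) over outcomes with S > T gives 46/9.
E[S + T | S > T] = (46/9) / (17/27) = 138/17.

138/17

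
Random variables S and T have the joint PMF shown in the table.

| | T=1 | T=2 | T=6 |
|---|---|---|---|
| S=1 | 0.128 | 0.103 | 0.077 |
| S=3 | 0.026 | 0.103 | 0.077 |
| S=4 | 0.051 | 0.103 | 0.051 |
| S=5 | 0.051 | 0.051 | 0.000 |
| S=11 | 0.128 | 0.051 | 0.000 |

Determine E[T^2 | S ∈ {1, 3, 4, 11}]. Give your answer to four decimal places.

P(S ∈ {1, 3, 4, 11}) = 0.898.
Summing T^2·P(S=x,T=y) over the conditioning event gives 9.153.
E[T^2 | S ∈ {1, 3, 4, 11}] = (9.153) / (0.898) = 10.1927.

10.1927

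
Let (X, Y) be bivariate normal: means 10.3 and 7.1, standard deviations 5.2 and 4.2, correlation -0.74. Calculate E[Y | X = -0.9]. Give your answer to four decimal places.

E[Y | X=x] = μ_Y + ρ(σ_Y/σ_X)(x − μ_X) for jointly normal variables.
E[Y | X=-0.9] = 7.1 + (-0.74)·(4.2/5.2)·(-0.9 − (10.3)) = 7.1 + (-0.597692)·(-11.2) = 13.7942.

13.7942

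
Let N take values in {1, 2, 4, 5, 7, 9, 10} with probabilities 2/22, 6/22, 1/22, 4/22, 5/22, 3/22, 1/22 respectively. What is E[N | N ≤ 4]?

2

P(N ≤ 4) = 9/22.
Σ over the event: 1·1/11 + 2·3/11 + 4·1/22 = 9/11.
E[N | N ≤ 4] = (9/11) / (9/22) = 2.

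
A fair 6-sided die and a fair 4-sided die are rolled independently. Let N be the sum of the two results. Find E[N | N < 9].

P(N < 9) = 7/8.
Σ over the event: 2·1/24 + 3·1/12 + 4·1/8 + 5·1/6 + 6·1/6 + 7·1/6 + 8·1/8 = 29/6.
E[N | N < 9] = (29/6) / (7/8) = 116/21.

116/21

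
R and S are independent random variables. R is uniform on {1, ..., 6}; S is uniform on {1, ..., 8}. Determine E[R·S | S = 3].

21/2

P(S = 3) = 1/8.
Summing RS·P(x,y) over outcomes with S = 3 gives 21/16.
E[R·S | S = 3] = (21/16) / (1/8) = 21/2.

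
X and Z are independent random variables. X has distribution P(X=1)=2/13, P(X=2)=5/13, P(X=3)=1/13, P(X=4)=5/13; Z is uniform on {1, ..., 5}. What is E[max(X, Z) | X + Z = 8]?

25/6

P(X + Z = 8) = 6/65.
Summing max(X,Z)·P(x,y) over outcomes with X + Z = 8 gives 5/13.
E[max(X, Z) | X + Z = 8] = (5/13) / (6/65) = 25/6.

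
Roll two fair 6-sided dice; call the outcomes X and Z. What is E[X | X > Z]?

14/3

P(X > Z) = 5/12.
Summing X·P(x,y) over outcomes with X > Z gives 35/18.
E[X | X > Z] = (35/18) / (5/12) = 14/3.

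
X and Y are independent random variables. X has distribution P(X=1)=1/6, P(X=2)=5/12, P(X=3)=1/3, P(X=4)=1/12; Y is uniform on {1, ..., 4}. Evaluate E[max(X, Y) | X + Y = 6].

18/5

P(X + Y = 6) = 5/24.
Summing max(X,Y)·P(x,y) over outcomes with X + Y = 6 gives 3/4.
E[max(X, Y) | X + Y = 6] = (3/4) / (5/24) = 18/5.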